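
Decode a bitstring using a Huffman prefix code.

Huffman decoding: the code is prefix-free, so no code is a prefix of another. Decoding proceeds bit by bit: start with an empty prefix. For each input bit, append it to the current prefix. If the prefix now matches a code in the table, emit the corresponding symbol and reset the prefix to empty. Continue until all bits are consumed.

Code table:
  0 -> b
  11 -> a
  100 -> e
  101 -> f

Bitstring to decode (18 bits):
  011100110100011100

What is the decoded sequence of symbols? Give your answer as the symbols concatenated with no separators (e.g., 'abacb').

Bit 0: prefix='0' -> emit 'b', reset
Bit 1: prefix='1' (no match yet)
Bit 2: prefix='11' -> emit 'a', reset
Bit 3: prefix='1' (no match yet)
Bit 4: prefix='10' (no match yet)
Bit 5: prefix='100' -> emit 'e', reset
Bit 6: prefix='1' (no match yet)
Bit 7: prefix='11' -> emit 'a', reset
Bit 8: prefix='0' -> emit 'b', reset
Bit 9: prefix='1' (no match yet)
Bit 10: prefix='10' (no match yet)
Bit 11: prefix='100' -> emit 'e', reset
Bit 12: prefix='0' -> emit 'b', reset
Bit 13: prefix='1' (no match yet)
Bit 14: prefix='11' -> emit 'a', reset
Bit 15: prefix='1' (no match yet)
Bit 16: prefix='10' (no match yet)
Bit 17: prefix='100' -> emit 'e', reset

Answer: baeabebae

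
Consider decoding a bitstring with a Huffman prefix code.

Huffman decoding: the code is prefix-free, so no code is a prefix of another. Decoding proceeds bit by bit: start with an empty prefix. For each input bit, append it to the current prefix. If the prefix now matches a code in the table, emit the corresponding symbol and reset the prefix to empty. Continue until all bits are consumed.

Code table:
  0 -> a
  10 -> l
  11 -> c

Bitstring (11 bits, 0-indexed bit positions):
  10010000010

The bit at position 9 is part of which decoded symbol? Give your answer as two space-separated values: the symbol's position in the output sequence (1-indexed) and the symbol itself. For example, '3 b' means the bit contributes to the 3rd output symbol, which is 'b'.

Answer: 8 l

Derivation:
Bit 0: prefix='1' (no match yet)
Bit 1: prefix='10' -> emit 'l', reset
Bit 2: prefix='0' -> emit 'a', reset
Bit 3: prefix='1' (no match yet)
Bit 4: prefix='10' -> emit 'l', reset
Bit 5: prefix='0' -> emit 'a', reset
Bit 6: prefix='0' -> emit 'a', reset
Bit 7: prefix='0' -> emit 'a', reset
Bit 8: prefix='0' -> emit 'a', reset
Bit 9: prefix='1' (no match yet)
Bit 10: prefix='10' -> emit 'l', reset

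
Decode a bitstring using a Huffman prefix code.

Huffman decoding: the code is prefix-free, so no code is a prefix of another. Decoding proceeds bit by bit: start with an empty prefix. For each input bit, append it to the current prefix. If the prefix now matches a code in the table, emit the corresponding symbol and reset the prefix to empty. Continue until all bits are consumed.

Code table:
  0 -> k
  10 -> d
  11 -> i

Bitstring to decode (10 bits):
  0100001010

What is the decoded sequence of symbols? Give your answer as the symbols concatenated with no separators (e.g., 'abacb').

Answer: kdkkkdd

Derivation:
Bit 0: prefix='0' -> emit 'k', reset
Bit 1: prefix='1' (no match yet)
Bit 2: prefix='10' -> emit 'd', reset
Bit 3: prefix='0' -> emit 'k', reset
Bit 4: prefix='0' -> emit 'k', reset
Bit 5: prefix='0' -> emit 'k', reset
Bit 6: prefix='1' (no match yet)
Bit 7: prefix='10' -> emit 'd', reset
Bit 8: prefix='1' (no match yet)
Bit 9: prefix='10' -> emit 'd', reset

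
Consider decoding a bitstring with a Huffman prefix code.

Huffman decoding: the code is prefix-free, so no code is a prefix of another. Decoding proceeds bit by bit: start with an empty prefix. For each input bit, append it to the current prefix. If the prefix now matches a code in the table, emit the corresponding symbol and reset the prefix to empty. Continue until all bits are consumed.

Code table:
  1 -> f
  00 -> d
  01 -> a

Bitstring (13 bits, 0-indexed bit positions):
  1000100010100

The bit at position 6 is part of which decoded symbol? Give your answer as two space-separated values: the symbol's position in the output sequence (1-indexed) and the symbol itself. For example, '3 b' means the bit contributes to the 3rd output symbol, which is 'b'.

Bit 0: prefix='1' -> emit 'f', reset
Bit 1: prefix='0' (no match yet)
Bit 2: prefix='00' -> emit 'd', reset
Bit 3: prefix='0' (no match yet)
Bit 4: prefix='01' -> emit 'a', reset
Bit 5: prefix='0' (no match yet)
Bit 6: prefix='00' -> emit 'd', reset
Bit 7: prefix='0' (no match yet)
Bit 8: prefix='01' -> emit 'a', reset
Bit 9: prefix='0' (no match yet)
Bit 10: prefix='01' -> emit 'a', reset

Answer: 4 d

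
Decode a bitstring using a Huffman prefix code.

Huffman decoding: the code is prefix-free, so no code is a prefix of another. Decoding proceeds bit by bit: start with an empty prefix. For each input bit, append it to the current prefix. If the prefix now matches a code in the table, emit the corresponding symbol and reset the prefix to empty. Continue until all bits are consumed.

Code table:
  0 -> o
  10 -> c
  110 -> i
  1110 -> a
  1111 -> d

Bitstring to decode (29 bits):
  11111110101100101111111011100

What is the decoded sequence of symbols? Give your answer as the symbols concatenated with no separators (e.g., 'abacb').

Bit 0: prefix='1' (no match yet)
Bit 1: prefix='11' (no match yet)
Bit 2: prefix='111' (no match yet)
Bit 3: prefix='1111' -> emit 'd', reset
Bit 4: prefix='1' (no match yet)
Bit 5: prefix='11' (no match yet)
Bit 6: prefix='111' (no match yet)
Bit 7: prefix='1110' -> emit 'a', reset
Bit 8: prefix='1' (no match yet)
Bit 9: prefix='10' -> emit 'c', reset
Bit 10: prefix='1' (no match yet)
Bit 11: prefix='11' (no match yet)
Bit 12: prefix='110' -> emit 'i', reset
Bit 13: prefix='0' -> emit 'o', reset
Bit 14: prefix='1' (no match yet)
Bit 15: prefix='10' -> emit 'c', reset
Bit 16: prefix='1' (no match yet)
Bit 17: prefix='11' (no match yet)
Bit 18: prefix='111' (no match yet)
Bit 19: prefix='1111' -> emit 'd', reset
Bit 20: prefix='1' (no match yet)
Bit 21: prefix='11' (no match yet)
Bit 22: prefix='111' (no match yet)
Bit 23: prefix='1110' -> emit 'a', reset
Bit 24: prefix='1' (no match yet)
Bit 25: prefix='11' (no match yet)
Bit 26: prefix='111' (no match yet)
Bit 27: prefix='1110' -> emit 'a', reset
Bit 28: prefix='0' -> emit 'o', reset

Answer: daciocdaao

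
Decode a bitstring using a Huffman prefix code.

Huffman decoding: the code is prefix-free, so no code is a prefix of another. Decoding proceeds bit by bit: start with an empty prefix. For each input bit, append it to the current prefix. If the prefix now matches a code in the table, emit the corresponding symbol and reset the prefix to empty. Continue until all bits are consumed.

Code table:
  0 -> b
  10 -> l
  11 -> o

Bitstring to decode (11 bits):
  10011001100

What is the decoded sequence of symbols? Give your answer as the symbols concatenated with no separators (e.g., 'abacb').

Answer: lbobbobb

Derivation:
Bit 0: prefix='1' (no match yet)
Bit 1: prefix='10' -> emit 'l', reset
Bit 2: prefix='0' -> emit 'b', reset
Bit 3: prefix='1' (no match yet)
Bit 4: prefix='11' -> emit 'o', reset
Bit 5: prefix='0' -> emit 'b', reset
Bit 6: prefix='0' -> emit 'b', reset
Bit 7: prefix='1' (no match yet)
Bit 8: prefix='11' -> emit 'o', reset
Bit 9: prefix='0' -> emit 'b', reset
Bit 10: prefix='0' -> emit 'b', reset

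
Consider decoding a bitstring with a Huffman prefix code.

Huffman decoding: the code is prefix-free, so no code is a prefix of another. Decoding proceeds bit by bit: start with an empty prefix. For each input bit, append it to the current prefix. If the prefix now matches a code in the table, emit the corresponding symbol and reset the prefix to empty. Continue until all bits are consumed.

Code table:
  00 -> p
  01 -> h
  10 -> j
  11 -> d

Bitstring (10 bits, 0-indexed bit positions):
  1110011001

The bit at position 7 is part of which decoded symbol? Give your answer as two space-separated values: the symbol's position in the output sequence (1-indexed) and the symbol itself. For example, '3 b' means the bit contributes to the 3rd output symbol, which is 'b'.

Answer: 4 j

Derivation:
Bit 0: prefix='1' (no match yet)
Bit 1: prefix='11' -> emit 'd', reset
Bit 2: prefix='1' (no match yet)
Bit 3: prefix='10' -> emit 'j', reset
Bit 4: prefix='0' (no match yet)
Bit 5: prefix='01' -> emit 'h', reset
Bit 6: prefix='1' (no match yet)
Bit 7: prefix='10' -> emit 'j', reset
Bit 8: prefix='0' (no match yet)
Bit 9: prefix='01' -> emit 'h', reset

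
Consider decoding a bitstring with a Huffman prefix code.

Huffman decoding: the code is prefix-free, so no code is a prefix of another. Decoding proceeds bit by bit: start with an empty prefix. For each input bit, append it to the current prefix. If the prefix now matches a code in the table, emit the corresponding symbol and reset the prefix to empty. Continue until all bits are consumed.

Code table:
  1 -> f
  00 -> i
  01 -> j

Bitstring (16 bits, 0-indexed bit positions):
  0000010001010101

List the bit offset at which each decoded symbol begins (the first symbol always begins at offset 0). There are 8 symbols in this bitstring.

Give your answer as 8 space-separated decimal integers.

Answer: 0 2 4 6 8 10 12 14

Derivation:
Bit 0: prefix='0' (no match yet)
Bit 1: prefix='00' -> emit 'i', reset
Bit 2: prefix='0' (no match yet)
Bit 3: prefix='00' -> emit 'i', reset
Bit 4: prefix='0' (no match yet)
Bit 5: prefix='01' -> emit 'j', reset
Bit 6: prefix='0' (no match yet)
Bit 7: prefix='00' -> emit 'i', reset
Bit 8: prefix='0' (no match yet)
Bit 9: prefix='01' -> emit 'j', reset
Bit 10: prefix='0' (no match yet)
Bit 11: prefix='01' -> emit 'j', reset
Bit 12: prefix='0' (no match yet)
Bit 13: prefix='01' -> emit 'j', reset
Bit 14: prefix='0' (no match yet)
Bit 15: prefix='01' -> emit 'j', reset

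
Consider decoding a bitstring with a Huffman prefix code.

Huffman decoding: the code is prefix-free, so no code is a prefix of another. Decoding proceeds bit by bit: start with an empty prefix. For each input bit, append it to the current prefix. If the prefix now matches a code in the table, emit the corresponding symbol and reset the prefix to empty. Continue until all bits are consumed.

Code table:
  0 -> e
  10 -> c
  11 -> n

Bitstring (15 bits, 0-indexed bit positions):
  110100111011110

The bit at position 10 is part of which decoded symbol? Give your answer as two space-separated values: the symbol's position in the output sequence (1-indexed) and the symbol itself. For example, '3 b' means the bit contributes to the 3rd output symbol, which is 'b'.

Answer: 7 n

Derivation:
Bit 0: prefix='1' (no match yet)
Bit 1: prefix='11' -> emit 'n', reset
Bit 2: prefix='0' -> emit 'e', reset
Bit 3: prefix='1' (no match yet)
Bit 4: prefix='10' -> emit 'c', reset
Bit 5: prefix='0' -> emit 'e', reset
Bit 6: prefix='1' (no match yet)
Bit 7: prefix='11' -> emit 'n', reset
Bit 8: prefix='1' (no match yet)
Bit 9: prefix='10' -> emit 'c', reset
Bit 10: prefix='1' (no match yet)
Bit 11: prefix='11' -> emit 'n', reset
Bit 12: prefix='1' (no match yet)
Bit 13: prefix='11' -> emit 'n', reset
Bit 14: prefix='0' -> emit 'e', reset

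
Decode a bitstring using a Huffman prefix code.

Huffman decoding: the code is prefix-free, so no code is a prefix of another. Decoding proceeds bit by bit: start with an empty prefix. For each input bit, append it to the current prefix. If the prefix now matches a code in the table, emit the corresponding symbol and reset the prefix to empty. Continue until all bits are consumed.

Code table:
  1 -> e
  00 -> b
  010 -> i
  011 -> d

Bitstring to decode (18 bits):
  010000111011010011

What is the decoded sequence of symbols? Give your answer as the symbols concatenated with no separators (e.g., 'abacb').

Answer: ibdedid

Derivation:
Bit 0: prefix='0' (no match yet)
Bit 1: prefix='01' (no match yet)
Bit 2: prefix='010' -> emit 'i', reset
Bit 3: prefix='0' (no match yet)
Bit 4: prefix='00' -> emit 'b', reset
Bit 5: prefix='0' (no match yet)
Bit 6: prefix='01' (no match yet)
Bit 7: prefix='011' -> emit 'd', reset
Bit 8: prefix='1' -> emit 'e', reset
Bit 9: prefix='0' (no match yet)
Bit 10: prefix='01' (no match yet)
Bit 11: prefix='011' -> emit 'd', reset
Bit 12: prefix='0' (no match yet)
Bit 13: prefix='01' (no match yet)
Bit 14: prefix='010' -> emit 'i', reset
Bit 15: prefix='0' (no match yet)
Bit 16: prefix='01' (no match yet)
Bit 17: prefix='011' -> emit 'd', reset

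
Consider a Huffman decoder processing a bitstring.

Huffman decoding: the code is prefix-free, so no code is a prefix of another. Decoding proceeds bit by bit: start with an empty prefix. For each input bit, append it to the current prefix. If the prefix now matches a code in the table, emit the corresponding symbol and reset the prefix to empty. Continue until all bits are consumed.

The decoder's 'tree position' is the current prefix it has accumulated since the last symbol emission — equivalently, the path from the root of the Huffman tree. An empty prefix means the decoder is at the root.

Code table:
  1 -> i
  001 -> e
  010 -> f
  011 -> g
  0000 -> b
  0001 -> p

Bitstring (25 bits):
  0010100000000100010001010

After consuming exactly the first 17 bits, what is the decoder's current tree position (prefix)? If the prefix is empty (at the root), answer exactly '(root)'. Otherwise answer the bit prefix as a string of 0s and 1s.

Answer: 000

Derivation:
Bit 0: prefix='0' (no match yet)
Bit 1: prefix='00' (no match yet)
Bit 2: prefix='001' -> emit 'e', reset
Bit 3: prefix='0' (no match yet)
Bit 4: prefix='01' (no match yet)
Bit 5: prefix='010' -> emit 'f', reset
Bit 6: prefix='0' (no match yet)
Bit 7: prefix='00' (no match yet)
Bit 8: prefix='000' (no match yet)
Bit 9: prefix='0000' -> emit 'b', reset
Bit 10: prefix='0' (no match yet)
Bit 11: prefix='00' (no match yet)
Bit 12: prefix='000' (no match yet)
Bit 13: prefix='0001' -> emit 'p', reset
Bit 14: prefix='0' (no match yet)
Bit 15: prefix='00' (no match yet)
Bit 16: prefix='000' (no match yet)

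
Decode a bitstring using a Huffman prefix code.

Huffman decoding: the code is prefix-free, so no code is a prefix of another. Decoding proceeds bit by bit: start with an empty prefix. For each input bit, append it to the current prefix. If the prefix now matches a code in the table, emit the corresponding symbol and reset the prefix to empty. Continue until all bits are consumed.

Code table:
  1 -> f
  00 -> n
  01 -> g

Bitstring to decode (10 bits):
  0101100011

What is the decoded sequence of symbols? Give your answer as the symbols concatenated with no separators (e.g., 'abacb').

Bit 0: prefix='0' (no match yet)
Bit 1: prefix='01' -> emit 'g', reset
Bit 2: prefix='0' (no match yet)
Bit 3: prefix='01' -> emit 'g', reset
Bit 4: prefix='1' -> emit 'f', reset
Bit 5: prefix='0' (no match yet)
Bit 6: prefix='00' -> emit 'n', reset
Bit 7: prefix='0' (no match yet)
Bit 8: prefix='01' -> emit 'g', reset
Bit 9: prefix='1' -> emit 'f', reset

Answer: ggfngf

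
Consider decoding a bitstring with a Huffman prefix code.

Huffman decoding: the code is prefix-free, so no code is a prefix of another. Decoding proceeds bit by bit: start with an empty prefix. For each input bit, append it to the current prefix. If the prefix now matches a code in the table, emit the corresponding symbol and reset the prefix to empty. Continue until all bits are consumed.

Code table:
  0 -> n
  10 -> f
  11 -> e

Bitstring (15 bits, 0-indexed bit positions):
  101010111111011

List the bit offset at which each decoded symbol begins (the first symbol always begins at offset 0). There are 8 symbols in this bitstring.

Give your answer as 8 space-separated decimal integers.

Answer: 0 2 4 6 8 10 12 13

Derivation:
Bit 0: prefix='1' (no match yet)
Bit 1: prefix='10' -> emit 'f', reset
Bit 2: prefix='1' (no match yet)
Bit 3: prefix='10' -> emit 'f', reset
Bit 4: prefix='1' (no match yet)
Bit 5: prefix='10' -> emit 'f', reset
Bit 6: prefix='1' (no match yet)
Bit 7: prefix='11' -> emit 'e', reset
Bit 8: prefix='1' (no match yet)
Bit 9: prefix='11' -> emit 'e', reset
Bit 10: prefix='1' (no match yet)
Bit 11: prefix='11' -> emit 'e', reset
Bit 12: prefix='0' -> emit 'n', reset
Bit 13: prefix='1' (no match yet)
Bit 14: prefix='11' -> emit 'e', reset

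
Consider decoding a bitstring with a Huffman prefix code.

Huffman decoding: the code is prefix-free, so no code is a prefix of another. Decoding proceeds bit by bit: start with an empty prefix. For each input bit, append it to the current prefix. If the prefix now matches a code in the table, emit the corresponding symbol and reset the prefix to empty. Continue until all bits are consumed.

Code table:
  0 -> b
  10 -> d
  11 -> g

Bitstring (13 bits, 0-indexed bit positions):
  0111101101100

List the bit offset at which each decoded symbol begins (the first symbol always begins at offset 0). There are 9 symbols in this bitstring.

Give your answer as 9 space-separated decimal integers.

Answer: 0 1 3 5 6 8 9 11 12

Derivation:
Bit 0: prefix='0' -> emit 'b', reset
Bit 1: prefix='1' (no match yet)
Bit 2: prefix='11' -> emit 'g', reset
Bit 3: prefix='1' (no match yet)
Bit 4: prefix='11' -> emit 'g', reset
Bit 5: prefix='0' -> emit 'b', reset
Bit 6: prefix='1' (no match yet)
Bit 7: prefix='11' -> emit 'g', reset
Bit 8: prefix='0' -> emit 'b', reset
Bit 9: prefix='1' (no match yet)
Bit 10: prefix='11' -> emit 'g', reset
Bit 11: prefix='0' -> emit 'b', reset
Bit 12: prefix='0' -> emit 'b', reset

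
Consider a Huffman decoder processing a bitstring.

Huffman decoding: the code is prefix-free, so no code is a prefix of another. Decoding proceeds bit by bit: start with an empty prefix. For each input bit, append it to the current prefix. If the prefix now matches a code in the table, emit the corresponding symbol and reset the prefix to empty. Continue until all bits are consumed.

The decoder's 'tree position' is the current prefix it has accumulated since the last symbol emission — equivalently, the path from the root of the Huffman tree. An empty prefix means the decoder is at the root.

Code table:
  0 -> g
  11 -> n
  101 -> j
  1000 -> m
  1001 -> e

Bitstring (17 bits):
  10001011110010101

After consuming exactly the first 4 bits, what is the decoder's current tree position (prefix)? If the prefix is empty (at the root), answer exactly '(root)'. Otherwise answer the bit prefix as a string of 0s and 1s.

Bit 0: prefix='1' (no match yet)
Bit 1: prefix='10' (no match yet)
Bit 2: prefix='100' (no match yet)
Bit 3: prefix='1000' -> emit 'm', reset

Answer: (root)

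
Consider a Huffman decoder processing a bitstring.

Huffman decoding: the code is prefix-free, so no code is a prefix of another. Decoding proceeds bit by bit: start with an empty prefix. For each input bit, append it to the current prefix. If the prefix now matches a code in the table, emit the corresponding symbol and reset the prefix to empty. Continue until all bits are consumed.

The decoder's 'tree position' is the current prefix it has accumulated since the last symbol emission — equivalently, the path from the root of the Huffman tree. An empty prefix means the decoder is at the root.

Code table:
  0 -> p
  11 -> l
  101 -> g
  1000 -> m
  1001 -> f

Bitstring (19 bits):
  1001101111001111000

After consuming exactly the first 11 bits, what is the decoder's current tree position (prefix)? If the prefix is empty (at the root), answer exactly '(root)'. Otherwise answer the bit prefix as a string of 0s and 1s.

Bit 0: prefix='1' (no match yet)
Bit 1: prefix='10' (no match yet)
Bit 2: prefix='100' (no match yet)
Bit 3: prefix='1001' -> emit 'f', reset
Bit 4: prefix='1' (no match yet)
Bit 5: prefix='10' (no match yet)
Bit 6: prefix='101' -> emit 'g', reset
Bit 7: prefix='1' (no match yet)
Bit 8: prefix='11' -> emit 'l', reset
Bit 9: prefix='1' (no match yet)
Bit 10: prefix='10' (no match yet)

Answer: 10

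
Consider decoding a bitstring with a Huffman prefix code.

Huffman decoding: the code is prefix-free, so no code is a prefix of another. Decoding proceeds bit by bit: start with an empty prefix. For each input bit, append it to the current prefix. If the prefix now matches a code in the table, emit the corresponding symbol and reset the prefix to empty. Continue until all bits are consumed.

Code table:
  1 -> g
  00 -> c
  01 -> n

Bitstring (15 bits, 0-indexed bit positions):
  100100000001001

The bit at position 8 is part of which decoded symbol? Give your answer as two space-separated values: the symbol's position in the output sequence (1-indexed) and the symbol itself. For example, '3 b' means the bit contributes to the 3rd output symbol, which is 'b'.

Bit 0: prefix='1' -> emit 'g', reset
Bit 1: prefix='0' (no match yet)
Bit 2: prefix='00' -> emit 'c', reset
Bit 3: prefix='1' -> emit 'g', reset
Bit 4: prefix='0' (no match yet)
Bit 5: prefix='00' -> emit 'c', reset
Bit 6: prefix='0' (no match yet)
Bit 7: prefix='00' -> emit 'c', reset
Bit 8: prefix='0' (no match yet)
Bit 9: prefix='00' -> emit 'c', reset
Bit 10: prefix='0' (no match yet)
Bit 11: prefix='01' -> emit 'n', reset
Bit 12: prefix='0' (no match yet)

Answer: 6 c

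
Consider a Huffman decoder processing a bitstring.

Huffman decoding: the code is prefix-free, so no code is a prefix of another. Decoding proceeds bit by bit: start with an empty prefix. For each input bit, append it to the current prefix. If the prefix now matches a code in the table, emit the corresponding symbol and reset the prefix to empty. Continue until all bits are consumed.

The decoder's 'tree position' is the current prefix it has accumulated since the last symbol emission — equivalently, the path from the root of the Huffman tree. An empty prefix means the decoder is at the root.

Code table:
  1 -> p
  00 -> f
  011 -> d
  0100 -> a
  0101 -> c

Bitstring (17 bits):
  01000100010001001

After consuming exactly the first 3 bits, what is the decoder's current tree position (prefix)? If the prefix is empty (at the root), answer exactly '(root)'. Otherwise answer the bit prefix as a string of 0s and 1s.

Bit 0: prefix='0' (no match yet)
Bit 1: prefix='01' (no match yet)
Bit 2: prefix='010' (no match yet)

Answer: 010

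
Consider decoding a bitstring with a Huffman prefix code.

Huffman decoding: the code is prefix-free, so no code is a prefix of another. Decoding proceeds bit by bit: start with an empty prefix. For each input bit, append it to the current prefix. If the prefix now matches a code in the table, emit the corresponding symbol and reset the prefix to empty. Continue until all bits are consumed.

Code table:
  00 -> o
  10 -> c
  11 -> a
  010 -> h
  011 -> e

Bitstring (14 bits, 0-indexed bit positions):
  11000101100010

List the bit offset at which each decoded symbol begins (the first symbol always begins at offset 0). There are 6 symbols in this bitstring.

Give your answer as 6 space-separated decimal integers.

Answer: 0 2 4 7 9 11

Derivation:
Bit 0: prefix='1' (no match yet)
Bit 1: prefix='11' -> emit 'a', reset
Bit 2: prefix='0' (no match yet)
Bit 3: prefix='00' -> emit 'o', reset
Bit 4: prefix='0' (no match yet)
Bit 5: prefix='01' (no match yet)
Bit 6: prefix='010' -> emit 'h', reset
Bit 7: prefix='1' (no match yet)
Bit 8: prefix='11' -> emit 'a', reset
Bit 9: prefix='0' (no match yet)
Bit 10: prefix='00' -> emit 'o', reset
Bit 11: prefix='0' (no match yet)
Bit 12: prefix='01' (no match yet)
Bit 13: prefix='010' -> emit 'h', reset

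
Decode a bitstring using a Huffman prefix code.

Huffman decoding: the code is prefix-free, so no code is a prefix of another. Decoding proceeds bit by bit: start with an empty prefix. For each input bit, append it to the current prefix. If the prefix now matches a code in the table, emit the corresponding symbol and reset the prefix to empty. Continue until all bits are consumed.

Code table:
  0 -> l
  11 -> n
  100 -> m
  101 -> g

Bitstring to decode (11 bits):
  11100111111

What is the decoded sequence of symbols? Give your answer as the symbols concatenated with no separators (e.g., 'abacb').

Bit 0: prefix='1' (no match yet)
Bit 1: prefix='11' -> emit 'n', reset
Bit 2: prefix='1' (no match yet)
Bit 3: prefix='10' (no match yet)
Bit 4: prefix='100' -> emit 'm', reset
Bit 5: prefix='1' (no match yet)
Bit 6: prefix='11' -> emit 'n', reset
Bit 7: prefix='1' (no match yet)
Bit 8: prefix='11' -> emit 'n', reset
Bit 9: prefix='1' (no match yet)
Bit 10: prefix='11' -> emit 'n', reset

Answer: nmnnn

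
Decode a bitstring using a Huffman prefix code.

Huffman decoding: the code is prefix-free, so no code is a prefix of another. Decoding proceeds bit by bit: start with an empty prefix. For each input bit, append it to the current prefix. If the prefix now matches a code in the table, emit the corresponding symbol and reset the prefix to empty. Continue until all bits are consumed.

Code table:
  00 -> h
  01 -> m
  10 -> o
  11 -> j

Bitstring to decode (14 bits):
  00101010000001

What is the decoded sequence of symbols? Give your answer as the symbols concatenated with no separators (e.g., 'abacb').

Answer: hooohhm

Derivation:
Bit 0: prefix='0' (no match yet)
Bit 1: prefix='00' -> emit 'h', reset
Bit 2: prefix='1' (no match yet)
Bit 3: prefix='10' -> emit 'o', reset
Bit 4: prefix='1' (no match yet)
Bit 5: prefix='10' -> emit 'o', reset
Bit 6: prefix='1' (no match yet)
Bit 7: prefix='10' -> emit 'o', reset
Bit 8: prefix='0' (no match yet)
Bit 9: prefix='00' -> emit 'h', reset
Bit 10: prefix='0' (no match yet)
Bit 11: prefix='00' -> emit 'h', reset
Bit 12: prefix='0' (no match yet)
Bit 13: prefix='01' -> emit 'm', reset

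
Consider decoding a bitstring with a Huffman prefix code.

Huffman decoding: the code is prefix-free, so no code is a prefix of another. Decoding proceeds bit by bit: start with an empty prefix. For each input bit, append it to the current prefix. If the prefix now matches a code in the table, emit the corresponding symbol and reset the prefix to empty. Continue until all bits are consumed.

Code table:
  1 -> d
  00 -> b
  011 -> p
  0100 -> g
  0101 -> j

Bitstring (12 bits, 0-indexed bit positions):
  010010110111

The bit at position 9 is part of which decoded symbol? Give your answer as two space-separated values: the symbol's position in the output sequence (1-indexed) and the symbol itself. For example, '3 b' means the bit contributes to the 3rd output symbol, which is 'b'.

Answer: 4 p

Derivation:
Bit 0: prefix='0' (no match yet)
Bit 1: prefix='01' (no match yet)
Bit 2: prefix='010' (no match yet)
Bit 3: prefix='0100' -> emit 'g', reset
Bit 4: prefix='1' -> emit 'd', reset
Bit 5: prefix='0' (no match yet)
Bit 6: prefix='01' (no match yet)
Bit 7: prefix='011' -> emit 'p', reset
Bit 8: prefix='0' (no match yet)
Bit 9: prefix='01' (no match yet)
Bit 10: prefix='011' -> emit 'p', reset
Bit 11: prefix='1' -> emit 'd', reset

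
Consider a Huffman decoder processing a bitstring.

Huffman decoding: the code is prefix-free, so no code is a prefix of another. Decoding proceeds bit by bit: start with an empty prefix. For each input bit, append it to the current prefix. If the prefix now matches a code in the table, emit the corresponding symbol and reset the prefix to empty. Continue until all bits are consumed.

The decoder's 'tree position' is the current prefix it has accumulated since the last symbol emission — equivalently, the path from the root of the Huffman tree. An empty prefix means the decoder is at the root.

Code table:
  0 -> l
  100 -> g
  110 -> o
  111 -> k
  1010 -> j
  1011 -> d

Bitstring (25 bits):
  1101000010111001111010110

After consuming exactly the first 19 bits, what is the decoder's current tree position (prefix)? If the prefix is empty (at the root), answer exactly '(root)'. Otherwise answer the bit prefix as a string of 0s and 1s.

Answer: 1

Derivation:
Bit 0: prefix='1' (no match yet)
Bit 1: prefix='11' (no match yet)
Bit 2: prefix='110' -> emit 'o', reset
Bit 3: prefix='1' (no match yet)
Bit 4: prefix='10' (no match yet)
Bit 5: prefix='100' -> emit 'g', reset
Bit 6: prefix='0' -> emit 'l', reset
Bit 7: prefix='0' -> emit 'l', reset
Bit 8: prefix='1' (no match yet)
Bit 9: prefix='10' (no match yet)
Bit 10: prefix='101' (no match yet)
Bit 11: prefix='1011' -> emit 'd', reset
Bit 12: prefix='1' (no match yet)
Bit 13: prefix='10' (no match yet)
Bit 14: prefix='100' -> emit 'g', reset
Bit 15: prefix='1' (no match yet)
Bit 16: prefix='11' (no match yet)
Bit 17: prefix='111' -> emit 'k', reset
Bit 18: prefix='1' (no match yet)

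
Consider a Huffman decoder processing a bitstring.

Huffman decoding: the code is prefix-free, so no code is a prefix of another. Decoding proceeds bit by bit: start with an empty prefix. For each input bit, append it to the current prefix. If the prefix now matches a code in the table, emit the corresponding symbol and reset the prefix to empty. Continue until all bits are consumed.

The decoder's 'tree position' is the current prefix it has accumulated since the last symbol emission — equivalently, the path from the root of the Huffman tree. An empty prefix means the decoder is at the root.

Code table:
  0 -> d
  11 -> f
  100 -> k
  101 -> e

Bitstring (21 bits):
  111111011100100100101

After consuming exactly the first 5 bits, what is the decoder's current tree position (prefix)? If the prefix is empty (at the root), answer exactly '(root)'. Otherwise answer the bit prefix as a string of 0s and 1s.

Answer: 1

Derivation:
Bit 0: prefix='1' (no match yet)
Bit 1: prefix='11' -> emit 'f', reset
Bit 2: prefix='1' (no match yet)
Bit 3: prefix='11' -> emit 'f', reset
Bit 4: prefix='1' (no match yet)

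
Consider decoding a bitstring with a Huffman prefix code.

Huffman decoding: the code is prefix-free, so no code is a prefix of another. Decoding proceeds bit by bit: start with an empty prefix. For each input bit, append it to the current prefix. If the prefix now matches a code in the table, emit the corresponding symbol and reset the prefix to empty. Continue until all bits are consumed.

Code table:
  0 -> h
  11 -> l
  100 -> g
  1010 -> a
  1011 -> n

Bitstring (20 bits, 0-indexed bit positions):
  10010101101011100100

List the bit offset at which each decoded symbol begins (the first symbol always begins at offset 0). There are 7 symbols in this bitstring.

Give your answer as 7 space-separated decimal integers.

Answer: 0 3 7 9 10 14 17

Derivation:
Bit 0: prefix='1' (no match yet)
Bit 1: prefix='10' (no match yet)
Bit 2: prefix='100' -> emit 'g', reset
Bit 3: prefix='1' (no match yet)
Bit 4: prefix='10' (no match yet)
Bit 5: prefix='101' (no match yet)
Bit 6: prefix='1010' -> emit 'a', reset
Bit 7: prefix='1' (no match yet)
Bit 8: prefix='11' -> emit 'l', reset
Bit 9: prefix='0' -> emit 'h', reset
Bit 10: prefix='1' (no match yet)
Bit 11: prefix='10' (no match yet)
Bit 12: prefix='101' (no match yet)
Bit 13: prefix='1011' -> emit 'n', reset
Bit 14: prefix='1' (no match yet)
Bit 15: prefix='10' (no match yet)
Bit 16: prefix='100' -> emit 'g', reset
Bit 17: prefix='1' (no match yet)
Bit 18: prefix='10' (no match yet)
Bit 19: prefix='100' -> emit 'g', reset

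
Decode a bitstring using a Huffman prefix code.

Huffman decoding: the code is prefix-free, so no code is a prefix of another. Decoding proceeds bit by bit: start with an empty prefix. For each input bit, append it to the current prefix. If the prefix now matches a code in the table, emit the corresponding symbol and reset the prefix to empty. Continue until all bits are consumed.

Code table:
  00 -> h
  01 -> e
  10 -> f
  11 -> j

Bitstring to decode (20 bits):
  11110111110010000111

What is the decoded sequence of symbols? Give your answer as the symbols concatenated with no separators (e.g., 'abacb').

Bit 0: prefix='1' (no match yet)
Bit 1: prefix='11' -> emit 'j', reset
Bit 2: prefix='1' (no match yet)
Bit 3: prefix='11' -> emit 'j', reset
Bit 4: prefix='0' (no match yet)
Bit 5: prefix='01' -> emit 'e', reset
Bit 6: prefix='1' (no match yet)
Bit 7: prefix='11' -> emit 'j', reset
Bit 8: prefix='1' (no match yet)
Bit 9: prefix='11' -> emit 'j', reset
Bit 10: prefix='0' (no match yet)
Bit 11: prefix='00' -> emit 'h', reset
Bit 12: prefix='1' (no match yet)
Bit 13: prefix='10' -> emit 'f', reset
Bit 14: prefix='0' (no match yet)
Bit 15: prefix='00' -> emit 'h', reset
Bit 16: prefix='0' (no match yet)
Bit 17: prefix='01' -> emit 'e', reset
Bit 18: prefix='1' (no match yet)
Bit 19: prefix='11' -> emit 'j', reset

Answer: jjejjhfhej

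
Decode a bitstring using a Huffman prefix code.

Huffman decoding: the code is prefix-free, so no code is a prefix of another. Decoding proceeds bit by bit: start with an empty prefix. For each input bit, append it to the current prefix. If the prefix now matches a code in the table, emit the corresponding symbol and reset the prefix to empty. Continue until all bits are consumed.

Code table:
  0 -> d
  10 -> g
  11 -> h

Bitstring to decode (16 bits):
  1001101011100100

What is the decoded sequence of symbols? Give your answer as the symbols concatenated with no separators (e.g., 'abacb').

Bit 0: prefix='1' (no match yet)
Bit 1: prefix='10' -> emit 'g', reset
Bit 2: prefix='0' -> emit 'd', reset
Bit 3: prefix='1' (no match yet)
Bit 4: prefix='11' -> emit 'h', reset
Bit 5: prefix='0' -> emit 'd', reset
Bit 6: prefix='1' (no match yet)
Bit 7: prefix='10' -> emit 'g', reset
Bit 8: prefix='1' (no match yet)
Bit 9: prefix='11' -> emit 'h', reset
Bit 10: prefix='1' (no match yet)
Bit 11: prefix='10' -> emit 'g', reset
Bit 12: prefix='0' -> emit 'd', reset
Bit 13: prefix='1' (no match yet)
Bit 14: prefix='10' -> emit 'g', reset
Bit 15: prefix='0' -> emit 'd', reset

Answer: gdhdghgdgd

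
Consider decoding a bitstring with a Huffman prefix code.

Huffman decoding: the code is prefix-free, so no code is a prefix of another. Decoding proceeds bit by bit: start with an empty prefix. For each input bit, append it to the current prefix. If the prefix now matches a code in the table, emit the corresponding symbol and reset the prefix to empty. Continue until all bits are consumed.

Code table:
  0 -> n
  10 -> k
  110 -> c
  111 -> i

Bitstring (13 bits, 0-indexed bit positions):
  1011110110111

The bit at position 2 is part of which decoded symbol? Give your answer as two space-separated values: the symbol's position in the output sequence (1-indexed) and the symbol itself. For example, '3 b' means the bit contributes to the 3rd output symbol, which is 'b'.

Answer: 2 i

Derivation:
Bit 0: prefix='1' (no match yet)
Bit 1: prefix='10' -> emit 'k', reset
Bit 2: prefix='1' (no match yet)
Bit 3: prefix='11' (no match yet)
Bit 4: prefix='111' -> emit 'i', reset
Bit 5: prefix='1' (no match yet)
Bit 6: prefix='10' -> emit 'k', reset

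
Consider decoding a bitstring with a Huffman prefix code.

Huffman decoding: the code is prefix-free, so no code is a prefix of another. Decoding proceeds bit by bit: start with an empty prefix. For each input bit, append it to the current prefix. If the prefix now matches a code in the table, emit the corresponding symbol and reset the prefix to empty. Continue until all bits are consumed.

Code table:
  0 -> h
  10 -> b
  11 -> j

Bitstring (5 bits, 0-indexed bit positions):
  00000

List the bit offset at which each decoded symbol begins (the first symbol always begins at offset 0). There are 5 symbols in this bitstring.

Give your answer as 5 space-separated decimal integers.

Answer: 0 1 2 3 4

Derivation:
Bit 0: prefix='0' -> emit 'h', reset
Bit 1: prefix='0' -> emit 'h', reset
Bit 2: prefix='0' -> emit 'h', reset
Bit 3: prefix='0' -> emit 'h', reset
Bit 4: prefix='0' -> emit 'h', reset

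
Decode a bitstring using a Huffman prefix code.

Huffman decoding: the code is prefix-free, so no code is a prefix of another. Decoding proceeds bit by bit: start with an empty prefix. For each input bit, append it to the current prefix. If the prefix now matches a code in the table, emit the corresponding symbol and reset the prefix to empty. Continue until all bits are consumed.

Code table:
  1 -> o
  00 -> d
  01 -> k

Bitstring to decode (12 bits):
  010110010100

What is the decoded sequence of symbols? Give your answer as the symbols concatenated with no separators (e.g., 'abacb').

Answer: kkodokd

Derivation:
Bit 0: prefix='0' (no match yet)
Bit 1: prefix='01' -> emit 'k', reset
Bit 2: prefix='0' (no match yet)
Bit 3: prefix='01' -> emit 'k', reset
Bit 4: prefix='1' -> emit 'o', reset
Bit 5: prefix='0' (no match yet)
Bit 6: prefix='00' -> emit 'd', reset
Bit 7: prefix='1' -> emit 'o', reset
Bit 8: prefix='0' (no match yet)
Bit 9: prefix='01' -> emit 'k', reset
Bit 10: prefix='0' (no match yet)
Bit 11: prefix='00' -> emit 'd', reset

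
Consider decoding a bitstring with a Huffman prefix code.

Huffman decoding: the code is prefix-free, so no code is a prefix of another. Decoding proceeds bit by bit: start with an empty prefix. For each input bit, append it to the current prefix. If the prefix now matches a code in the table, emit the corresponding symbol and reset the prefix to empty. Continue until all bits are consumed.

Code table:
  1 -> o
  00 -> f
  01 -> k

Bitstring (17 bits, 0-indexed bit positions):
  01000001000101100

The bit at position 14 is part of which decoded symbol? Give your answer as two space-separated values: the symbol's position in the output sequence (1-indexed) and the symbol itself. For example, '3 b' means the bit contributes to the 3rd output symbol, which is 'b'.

Bit 0: prefix='0' (no match yet)
Bit 1: prefix='01' -> emit 'k', reset
Bit 2: prefix='0' (no match yet)
Bit 3: prefix='00' -> emit 'f', reset
Bit 4: prefix='0' (no match yet)
Bit 5: prefix='00' -> emit 'f', reset
Bit 6: prefix='0' (no match yet)
Bit 7: prefix='01' -> emit 'k', reset
Bit 8: prefix='0' (no match yet)
Bit 9: prefix='00' -> emit 'f', reset
Bit 10: prefix='0' (no match yet)
Bit 11: prefix='01' -> emit 'k', reset
Bit 12: prefix='0' (no match yet)
Bit 13: prefix='01' -> emit 'k', reset
Bit 14: prefix='1' -> emit 'o', reset
Bit 15: prefix='0' (no match yet)
Bit 16: prefix='00' -> emit 'f', reset

Answer: 8 o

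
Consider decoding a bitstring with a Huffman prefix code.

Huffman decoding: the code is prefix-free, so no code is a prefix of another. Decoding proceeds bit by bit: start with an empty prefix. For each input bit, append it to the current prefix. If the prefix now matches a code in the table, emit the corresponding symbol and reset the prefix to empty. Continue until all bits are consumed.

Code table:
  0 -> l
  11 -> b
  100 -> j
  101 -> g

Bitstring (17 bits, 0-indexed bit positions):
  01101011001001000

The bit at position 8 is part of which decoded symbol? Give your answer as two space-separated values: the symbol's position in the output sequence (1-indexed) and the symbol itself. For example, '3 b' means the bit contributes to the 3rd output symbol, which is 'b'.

Answer: 5 j

Derivation:
Bit 0: prefix='0' -> emit 'l', reset
Bit 1: prefix='1' (no match yet)
Bit 2: prefix='11' -> emit 'b', reset
Bit 3: prefix='0' -> emit 'l', reset
Bit 4: prefix='1' (no match yet)
Bit 5: prefix='10' (no match yet)
Bit 6: prefix='101' -> emit 'g', reset
Bit 7: prefix='1' (no match yet)
Bit 8: prefix='10' (no match yet)
Bit 9: prefix='100' -> emit 'j', reset
Bit 10: prefix='1' (no match yet)
Bit 11: prefix='10' (no match yet)
Bit 12: prefix='100' -> emit 'j', reset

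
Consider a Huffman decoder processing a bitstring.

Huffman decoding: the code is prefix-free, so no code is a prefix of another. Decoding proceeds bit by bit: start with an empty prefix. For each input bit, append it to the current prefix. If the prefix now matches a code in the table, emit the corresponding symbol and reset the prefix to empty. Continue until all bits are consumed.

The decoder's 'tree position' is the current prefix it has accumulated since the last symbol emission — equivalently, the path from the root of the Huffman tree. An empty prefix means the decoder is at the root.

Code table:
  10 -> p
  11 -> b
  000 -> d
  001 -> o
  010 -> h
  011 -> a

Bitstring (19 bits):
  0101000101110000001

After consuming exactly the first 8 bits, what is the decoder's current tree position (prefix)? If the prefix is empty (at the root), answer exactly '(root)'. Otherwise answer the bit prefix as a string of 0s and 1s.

Answer: (root)

Derivation:
Bit 0: prefix='0' (no match yet)
Bit 1: prefix='01' (no match yet)
Bit 2: prefix='010' -> emit 'h', reset
Bit 3: prefix='1' (no match yet)
Bit 4: prefix='10' -> emit 'p', reset
Bit 5: prefix='0' (no match yet)
Bit 6: prefix='00' (no match yet)
Bit 7: prefix='001' -> emit 'o', reset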